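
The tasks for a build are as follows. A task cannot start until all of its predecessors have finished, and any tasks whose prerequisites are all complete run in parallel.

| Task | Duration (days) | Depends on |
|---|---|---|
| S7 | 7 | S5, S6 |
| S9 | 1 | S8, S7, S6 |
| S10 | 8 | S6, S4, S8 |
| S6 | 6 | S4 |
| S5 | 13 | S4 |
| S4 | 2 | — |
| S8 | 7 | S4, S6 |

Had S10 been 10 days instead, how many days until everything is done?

As given, the longest chain is S4→S6→S8→S10 = 2+6+7+8 = 23, so the finish is 23 days.
S10 lies on that path, so at 10 days the path becomes 25 days.
The critical path is still S4→S6→S8→S10; finish is now 25 days.

25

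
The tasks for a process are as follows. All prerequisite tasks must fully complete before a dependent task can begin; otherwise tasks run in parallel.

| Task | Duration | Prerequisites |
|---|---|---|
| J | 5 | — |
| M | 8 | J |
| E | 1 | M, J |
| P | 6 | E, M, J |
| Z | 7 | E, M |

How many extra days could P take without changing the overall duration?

1

The longest chain is J→M→E→Z = 5+8+1+7 = 21; overall finish 21 days.
Longest path through P: 20 days (earliest finish 20, latest finish 21).
Float = 21 − 20 = 1.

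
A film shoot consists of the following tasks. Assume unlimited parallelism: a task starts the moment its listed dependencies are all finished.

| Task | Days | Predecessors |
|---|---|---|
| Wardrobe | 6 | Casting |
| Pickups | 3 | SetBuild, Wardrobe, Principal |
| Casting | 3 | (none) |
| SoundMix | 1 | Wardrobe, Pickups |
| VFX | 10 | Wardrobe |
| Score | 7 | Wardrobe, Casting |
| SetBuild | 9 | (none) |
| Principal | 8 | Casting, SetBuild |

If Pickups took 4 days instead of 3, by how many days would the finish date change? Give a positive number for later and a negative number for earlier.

1

Baseline: SetBuild→Principal→Pickups→SoundMix = 9+8+3+1 = 21 → 21 days.
Since Pickups is critical, the +1 change carries straight to that chain (now 22 days).
That remains the longest chain; total 22 days.
Change in finish: 22 − 21 = +1 days.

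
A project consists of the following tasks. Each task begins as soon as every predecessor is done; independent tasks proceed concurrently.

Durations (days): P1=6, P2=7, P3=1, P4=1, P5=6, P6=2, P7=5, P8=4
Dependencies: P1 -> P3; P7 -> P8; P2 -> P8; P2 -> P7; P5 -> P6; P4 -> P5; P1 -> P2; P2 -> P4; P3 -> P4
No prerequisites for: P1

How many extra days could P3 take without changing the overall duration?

The longest chain is P1→P2→P4→P5→P6 = 6+7+1+6+2 = 22; overall finish 22 days.
Longest path through P3: 16 days (earliest finish 7, latest finish 13).
So P3 can slip 13 − 7 = 6 days.

6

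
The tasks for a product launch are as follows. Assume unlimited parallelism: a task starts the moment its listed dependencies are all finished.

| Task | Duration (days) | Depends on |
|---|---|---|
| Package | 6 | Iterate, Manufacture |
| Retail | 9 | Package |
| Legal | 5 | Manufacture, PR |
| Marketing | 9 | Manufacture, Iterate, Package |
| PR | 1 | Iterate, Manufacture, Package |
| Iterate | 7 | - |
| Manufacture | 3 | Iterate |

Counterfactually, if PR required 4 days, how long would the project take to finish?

Actual critical path: Iterate→Manufacture→Package→Marketing = 7+3+6+9 = 25 ⇒ 25 days.
The longest path through PR is only 22 days, so PR has float 3.
The critical path is still Iterate→Manufacture→Package→Marketing; finish is now 25 days.

25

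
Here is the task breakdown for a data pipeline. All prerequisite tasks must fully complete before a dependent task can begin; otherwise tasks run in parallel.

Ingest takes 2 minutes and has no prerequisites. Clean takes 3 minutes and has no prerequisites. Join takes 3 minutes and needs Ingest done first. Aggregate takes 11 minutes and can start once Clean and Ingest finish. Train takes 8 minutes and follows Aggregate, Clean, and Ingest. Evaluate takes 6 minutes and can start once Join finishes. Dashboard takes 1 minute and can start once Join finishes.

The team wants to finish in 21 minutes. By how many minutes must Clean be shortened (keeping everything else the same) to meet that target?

Current finish: 22 minutes; target: 21.
Clean is on every critical path, so each minute cut from Clean cuts the finish by one (this holds down to a finish of 21).
Need 22 − 21 = 1 minute off Clean → Clean becomes 2 minutes, finish becomes 21.

1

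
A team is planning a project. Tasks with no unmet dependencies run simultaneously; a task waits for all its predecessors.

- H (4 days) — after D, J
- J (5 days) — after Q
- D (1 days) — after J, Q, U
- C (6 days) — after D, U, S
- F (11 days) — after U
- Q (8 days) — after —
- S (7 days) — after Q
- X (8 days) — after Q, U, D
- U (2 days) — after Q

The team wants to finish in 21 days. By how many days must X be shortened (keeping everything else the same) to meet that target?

1

Current finish: 22 days; target: 21.
X is on every critical path, so each day cut from X cuts the finish by one (this holds down to a finish of 21).
Need 22 − 21 = 1 day off X → X becomes 7 days, finish becomes 21.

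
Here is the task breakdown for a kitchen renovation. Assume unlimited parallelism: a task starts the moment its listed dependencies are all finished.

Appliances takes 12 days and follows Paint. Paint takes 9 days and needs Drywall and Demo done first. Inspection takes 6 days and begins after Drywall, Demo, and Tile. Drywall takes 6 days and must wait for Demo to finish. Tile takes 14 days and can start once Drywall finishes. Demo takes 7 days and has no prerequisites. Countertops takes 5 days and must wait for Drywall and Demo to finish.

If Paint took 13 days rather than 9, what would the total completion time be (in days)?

38

Actual critical path: Demo→Drywall→Paint→Appliances = 7+6+9+12 = 34 ⇒ 34 days.
Paint lies on that path, so at 13 days the path becomes 38 days.
No other chain overtakes it, so the finish is 38 days.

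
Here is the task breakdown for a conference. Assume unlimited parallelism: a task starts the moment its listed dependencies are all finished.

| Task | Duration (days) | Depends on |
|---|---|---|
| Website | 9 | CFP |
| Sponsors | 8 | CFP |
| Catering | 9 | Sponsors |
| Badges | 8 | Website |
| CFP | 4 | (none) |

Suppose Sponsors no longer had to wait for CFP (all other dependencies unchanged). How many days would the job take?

Before: longest chain CFP→Sponsors→Catering = 4+8+9 = 21, finish 21.
Without CFP→Sponsors, Sponsors's earliest start moves from 4 to 0.
New critical path: CFP→Website→Badges = 4+9+8 = 21 ⇒ 21 days.

21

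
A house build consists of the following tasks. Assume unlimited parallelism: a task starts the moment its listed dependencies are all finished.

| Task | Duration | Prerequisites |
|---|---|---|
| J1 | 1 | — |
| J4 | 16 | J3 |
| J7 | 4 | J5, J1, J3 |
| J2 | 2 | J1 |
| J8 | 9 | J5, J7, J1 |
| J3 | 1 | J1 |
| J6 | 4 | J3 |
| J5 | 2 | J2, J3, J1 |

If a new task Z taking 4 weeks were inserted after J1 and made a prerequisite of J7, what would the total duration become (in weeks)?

Originally the job takes 18 weeks.
With Z inserted, J7 now waits for max(J5, J1, J3, Z).
New critical path: J1→Z→J7→J8 = 1+4+4+9 = 18 ⇒ 18 weeks.

18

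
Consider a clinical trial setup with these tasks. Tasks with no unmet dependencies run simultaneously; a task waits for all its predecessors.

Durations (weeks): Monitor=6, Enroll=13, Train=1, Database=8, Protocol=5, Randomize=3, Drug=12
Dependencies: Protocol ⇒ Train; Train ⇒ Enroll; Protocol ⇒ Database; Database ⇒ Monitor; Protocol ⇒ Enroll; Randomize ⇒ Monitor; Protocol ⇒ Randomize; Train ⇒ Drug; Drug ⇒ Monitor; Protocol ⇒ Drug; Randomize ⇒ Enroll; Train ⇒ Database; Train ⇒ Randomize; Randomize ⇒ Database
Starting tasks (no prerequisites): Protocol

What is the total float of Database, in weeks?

Critical path: Protocol→Train→Drug→Monitor = 5+1+12+6 = 24, so the finish is 24 weeks.
Longest path through Database: 23 weeks (earliest finish 17, latest finish 18).
Float = 24 − 23 = 1.

1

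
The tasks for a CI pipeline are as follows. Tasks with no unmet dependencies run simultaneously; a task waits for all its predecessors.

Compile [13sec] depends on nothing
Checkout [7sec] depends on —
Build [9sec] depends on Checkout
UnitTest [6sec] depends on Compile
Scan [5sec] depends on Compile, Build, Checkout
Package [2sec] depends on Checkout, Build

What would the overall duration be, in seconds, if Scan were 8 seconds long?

Actual critical path: Checkout→Build→Scan = 7+9+5 = 21 ⇒ 21 seconds.
Since Scan is critical, the +3 change carries straight to that chain (now 24 seconds).
No other chain overtakes it, so the finish is 24 seconds.

24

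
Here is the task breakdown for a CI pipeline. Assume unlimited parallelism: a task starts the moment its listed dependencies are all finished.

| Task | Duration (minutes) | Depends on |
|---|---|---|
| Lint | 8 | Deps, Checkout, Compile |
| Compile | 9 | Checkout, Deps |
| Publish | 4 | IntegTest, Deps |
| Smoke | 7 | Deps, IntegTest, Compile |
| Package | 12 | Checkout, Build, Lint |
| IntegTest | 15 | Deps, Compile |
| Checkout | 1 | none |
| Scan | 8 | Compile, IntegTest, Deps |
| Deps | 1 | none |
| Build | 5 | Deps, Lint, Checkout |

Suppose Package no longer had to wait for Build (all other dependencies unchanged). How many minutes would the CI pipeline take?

33

Original critical path: Checkout→Compile→Lint→Build→Package = 1+9+8+5+12 = 35 ⇒ 35 minutes.
Without Build→Package, Package's earliest start moves from 23 to 18.
New critical path: Checkout→Compile→IntegTest→Scan = 1+9+15+8 = 33 ⇒ 33 minutes.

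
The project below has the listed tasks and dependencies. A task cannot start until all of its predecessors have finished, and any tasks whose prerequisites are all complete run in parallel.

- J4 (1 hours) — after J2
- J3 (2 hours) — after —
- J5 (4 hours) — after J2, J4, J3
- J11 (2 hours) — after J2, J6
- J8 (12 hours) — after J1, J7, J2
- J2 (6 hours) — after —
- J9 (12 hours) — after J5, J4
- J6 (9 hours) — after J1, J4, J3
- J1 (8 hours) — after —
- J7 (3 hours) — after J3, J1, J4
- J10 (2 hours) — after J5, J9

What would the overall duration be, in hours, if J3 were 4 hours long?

The binding path is J2→J4→J5→J9→J10 = 6+1+4+12+2 = 25; finish at 25 hours.
The longest path through J3 is only 20 hours, so J3 has float 5.
That remains the longest chain; total 25 hours.

25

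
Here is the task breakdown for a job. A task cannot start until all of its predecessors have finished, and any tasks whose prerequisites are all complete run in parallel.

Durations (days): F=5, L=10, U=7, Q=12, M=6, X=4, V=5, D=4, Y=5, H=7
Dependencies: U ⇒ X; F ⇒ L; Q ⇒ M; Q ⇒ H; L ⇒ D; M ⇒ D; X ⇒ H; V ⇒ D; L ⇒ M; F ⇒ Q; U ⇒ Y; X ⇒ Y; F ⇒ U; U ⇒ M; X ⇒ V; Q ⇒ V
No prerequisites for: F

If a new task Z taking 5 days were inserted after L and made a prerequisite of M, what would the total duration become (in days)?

30

Originally the project takes 27 days.
With Z inserted, M now waits for max(Q, L, U, Z).
New critical path: F→L→Z→M→D = 5+10+5+6+4 = 30 ⇒ 30 days.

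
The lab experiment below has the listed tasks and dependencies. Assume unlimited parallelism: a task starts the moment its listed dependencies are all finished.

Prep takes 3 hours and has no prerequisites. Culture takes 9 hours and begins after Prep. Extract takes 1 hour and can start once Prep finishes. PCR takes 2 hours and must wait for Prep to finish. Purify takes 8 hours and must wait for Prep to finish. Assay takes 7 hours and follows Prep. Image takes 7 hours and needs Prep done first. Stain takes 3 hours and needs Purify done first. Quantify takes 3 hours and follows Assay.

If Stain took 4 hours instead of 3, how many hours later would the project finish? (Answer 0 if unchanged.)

The binding path is Prep→Purify→Stain = 3+8+3 = 14; finish at 14 hours.
Stain lies on that path, so at 4 hours the path becomes 15 hours.
That remains the longest chain; total 15 hours.
Change in finish: 15 − 14 = +1 hours.

1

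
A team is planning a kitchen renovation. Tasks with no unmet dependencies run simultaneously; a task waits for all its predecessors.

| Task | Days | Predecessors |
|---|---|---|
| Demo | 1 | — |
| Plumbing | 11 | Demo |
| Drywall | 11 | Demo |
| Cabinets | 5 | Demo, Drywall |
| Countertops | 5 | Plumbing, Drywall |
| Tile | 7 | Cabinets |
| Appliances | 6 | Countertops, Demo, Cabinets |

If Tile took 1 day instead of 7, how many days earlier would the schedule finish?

Baseline: Demo→Drywall→Cabinets→Tile = 1+11+5+7 = 24 → 24 days.
Since Tile is critical, the -6 change carries straight to that chain (now 18 days).
Now Demo→Plumbing→Countertops→Appliances = 1+11+5+6 = 23 is longest, so the finish becomes 23 days.
Change in finish: 23 − 24 = -1 days.

1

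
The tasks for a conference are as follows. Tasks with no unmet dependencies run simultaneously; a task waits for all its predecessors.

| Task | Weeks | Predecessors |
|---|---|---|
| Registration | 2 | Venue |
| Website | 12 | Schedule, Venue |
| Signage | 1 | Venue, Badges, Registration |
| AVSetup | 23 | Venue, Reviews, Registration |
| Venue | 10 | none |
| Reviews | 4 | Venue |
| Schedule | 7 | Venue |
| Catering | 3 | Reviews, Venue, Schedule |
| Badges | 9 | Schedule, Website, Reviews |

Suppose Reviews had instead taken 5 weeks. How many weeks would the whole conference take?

Actual critical path: Venue→Schedule→Website→Badges→Signage = 10+7+12+9+1 = 39 ⇒ 39 weeks.
The longest path through Reviews is only 37 weeks, so Reviews has float 2.
The critical path is still Venue→Schedule→Website→Badges→Signage; finish is now 39 weeks.

39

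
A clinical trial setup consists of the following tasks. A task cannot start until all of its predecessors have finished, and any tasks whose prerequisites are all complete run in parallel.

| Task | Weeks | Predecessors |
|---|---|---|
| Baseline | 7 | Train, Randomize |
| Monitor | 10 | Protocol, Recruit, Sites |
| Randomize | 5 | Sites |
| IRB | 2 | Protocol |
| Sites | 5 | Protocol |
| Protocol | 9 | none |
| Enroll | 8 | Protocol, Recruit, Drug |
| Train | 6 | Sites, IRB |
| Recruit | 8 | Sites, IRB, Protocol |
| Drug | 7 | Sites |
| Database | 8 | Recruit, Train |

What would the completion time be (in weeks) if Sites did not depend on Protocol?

29

With the dependency in place, Protocol→Sites→Recruit→Monitor = 9+5+8+10 = 32 sets the finish at 32 weeks.
Without Protocol→Sites, Sites's earliest start moves from 9 to 0.
New critical path: Protocol→IRB→Recruit→Monitor = 9+2+8+10 = 29 ⇒ 29 weeks.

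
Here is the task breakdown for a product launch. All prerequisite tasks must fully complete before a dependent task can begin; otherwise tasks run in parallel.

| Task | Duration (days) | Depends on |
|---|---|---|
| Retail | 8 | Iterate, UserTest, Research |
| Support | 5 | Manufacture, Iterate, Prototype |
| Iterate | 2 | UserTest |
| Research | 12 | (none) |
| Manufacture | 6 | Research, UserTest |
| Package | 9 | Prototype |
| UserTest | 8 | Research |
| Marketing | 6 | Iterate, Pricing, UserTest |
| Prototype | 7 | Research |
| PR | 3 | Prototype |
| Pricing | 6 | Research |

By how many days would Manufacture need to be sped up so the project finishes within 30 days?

1

Current finish: 31 days; target: 30.
Manufacture is on every critical path, so each day cut from Manufacture cuts the finish by one (this holds down to a finish of 30).
Need 31 − 30 = 1 day off Manufacture → Manufacture becomes 5 days, finish becomes 30.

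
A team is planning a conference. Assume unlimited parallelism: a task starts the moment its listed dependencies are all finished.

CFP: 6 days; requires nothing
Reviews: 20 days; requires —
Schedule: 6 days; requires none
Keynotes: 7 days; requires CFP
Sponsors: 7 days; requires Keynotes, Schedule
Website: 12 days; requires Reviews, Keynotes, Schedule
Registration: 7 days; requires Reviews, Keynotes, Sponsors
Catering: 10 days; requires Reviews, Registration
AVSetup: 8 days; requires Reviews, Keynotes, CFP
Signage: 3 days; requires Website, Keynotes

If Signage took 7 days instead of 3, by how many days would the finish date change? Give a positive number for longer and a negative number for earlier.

The binding path is CFP→Keynotes→Sponsors→Registration→Catering = 6+7+7+7+10 = 37; finish at 37 days.
Signage has 2 days of float (longest path through it is 35).
The binding chain switches to Reviews→Website→Signage = 20+12+7 = 39; finish 39 days.
Change in finish: 39 − 37 = +2 days.

2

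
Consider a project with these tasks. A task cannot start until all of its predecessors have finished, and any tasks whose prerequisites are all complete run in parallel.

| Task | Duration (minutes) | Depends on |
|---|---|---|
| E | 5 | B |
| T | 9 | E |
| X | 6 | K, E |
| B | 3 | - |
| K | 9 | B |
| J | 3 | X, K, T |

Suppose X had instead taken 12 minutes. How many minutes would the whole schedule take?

27

Actual critical path: B→K→X→J = 3+9+6+3 = 21 ⇒ 21 minutes.
X lies on that path, so at 12 minutes the path becomes 27 minutes.
The critical path is still B→K→X→J; finish is now 27 minutes.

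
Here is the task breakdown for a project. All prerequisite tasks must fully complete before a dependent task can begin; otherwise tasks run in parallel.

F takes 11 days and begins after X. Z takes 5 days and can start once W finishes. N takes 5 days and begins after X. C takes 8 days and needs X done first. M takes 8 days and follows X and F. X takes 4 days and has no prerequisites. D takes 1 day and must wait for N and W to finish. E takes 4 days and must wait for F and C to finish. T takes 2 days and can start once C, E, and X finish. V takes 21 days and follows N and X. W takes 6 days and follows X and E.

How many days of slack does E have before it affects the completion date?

Critical path: X→N→V = 4+5+21 = 30, so the finish is 30 days.
The longest chain containing E totals 30 days.
Float = 30 − 30 = 0.

0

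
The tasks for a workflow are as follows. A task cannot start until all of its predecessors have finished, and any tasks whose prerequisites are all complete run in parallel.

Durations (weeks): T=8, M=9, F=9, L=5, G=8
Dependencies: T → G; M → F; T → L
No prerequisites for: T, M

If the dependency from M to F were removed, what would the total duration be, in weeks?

Original critical path: M→F = 9+9 = 18 ⇒ 18 weeks.
Without M→F, F's earliest start moves from 9 to 0.
The longest chain is now T→G = 8+8 = 16, so the workflow takes 16 weeks.

16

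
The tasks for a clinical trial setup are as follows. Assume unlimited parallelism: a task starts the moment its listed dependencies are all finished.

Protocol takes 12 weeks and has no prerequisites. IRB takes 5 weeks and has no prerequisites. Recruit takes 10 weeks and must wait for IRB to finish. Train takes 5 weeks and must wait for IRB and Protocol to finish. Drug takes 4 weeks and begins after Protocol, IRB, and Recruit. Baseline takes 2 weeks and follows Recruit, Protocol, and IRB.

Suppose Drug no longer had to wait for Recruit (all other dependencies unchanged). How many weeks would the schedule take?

17

With the dependency in place, IRB→Recruit→Drug = 5+10+4 = 19 sets the finish at 19 weeks.
Without Recruit→Drug, Drug's earliest start moves from 15 to 12.
The longest chain is now Protocol→Train = 12+5 = 17, so the schedule takes 17 weeks.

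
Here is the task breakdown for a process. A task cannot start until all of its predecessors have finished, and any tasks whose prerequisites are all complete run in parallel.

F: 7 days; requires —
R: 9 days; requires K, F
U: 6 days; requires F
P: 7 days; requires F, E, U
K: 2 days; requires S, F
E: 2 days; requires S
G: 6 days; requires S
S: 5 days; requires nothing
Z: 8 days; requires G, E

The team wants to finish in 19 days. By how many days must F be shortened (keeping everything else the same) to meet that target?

Current finish: 20 days; target: 19.
F is on every critical path, so each day cut from F cuts the finish by one (this holds down to a finish of 19).
Need 20 − 19 = 1 day off F → F becomes 6 days, finish becomes 19.

1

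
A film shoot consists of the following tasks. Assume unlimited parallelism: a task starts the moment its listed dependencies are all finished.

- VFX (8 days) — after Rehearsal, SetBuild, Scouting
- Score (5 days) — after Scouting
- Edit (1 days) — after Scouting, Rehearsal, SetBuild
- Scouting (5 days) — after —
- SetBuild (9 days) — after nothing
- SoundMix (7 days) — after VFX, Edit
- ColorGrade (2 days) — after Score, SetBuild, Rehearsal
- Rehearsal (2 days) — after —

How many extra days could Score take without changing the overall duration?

SetBuild→VFX→SoundMix = 9+8+7 = 24 sets the makespan at 24 days.
Score finishes as early as 10 and must finish by 22.
So Score can slip 22 − 10 = 12 days.

12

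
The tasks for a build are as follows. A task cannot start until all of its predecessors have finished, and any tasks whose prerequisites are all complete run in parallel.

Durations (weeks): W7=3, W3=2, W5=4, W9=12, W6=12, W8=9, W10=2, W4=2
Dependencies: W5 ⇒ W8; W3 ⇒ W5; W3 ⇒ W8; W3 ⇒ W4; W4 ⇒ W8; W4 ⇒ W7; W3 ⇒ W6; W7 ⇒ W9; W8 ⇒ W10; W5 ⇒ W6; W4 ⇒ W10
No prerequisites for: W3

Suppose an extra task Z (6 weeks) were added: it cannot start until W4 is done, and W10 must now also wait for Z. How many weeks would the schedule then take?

19

Originally the schedule takes 19 weeks.
With Z inserted, W10 now waits for max(W8, W4, Z).
New critical path: W3→W4→W7→W9 = 2+2+3+12 = 19 ⇒ 19 weeks.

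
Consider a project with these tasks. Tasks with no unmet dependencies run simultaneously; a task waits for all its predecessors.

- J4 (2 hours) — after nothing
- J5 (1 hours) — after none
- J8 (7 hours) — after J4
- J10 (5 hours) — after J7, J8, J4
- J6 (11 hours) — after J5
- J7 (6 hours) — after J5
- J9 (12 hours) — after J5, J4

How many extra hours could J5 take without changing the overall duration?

The longest chain is J4→J8→J10 = 2+7+5 = 14; overall finish 14 hours.
The longest chain containing J5 totals 13 hours.
So J5 can slip 2 − 1 = 1 hour.

1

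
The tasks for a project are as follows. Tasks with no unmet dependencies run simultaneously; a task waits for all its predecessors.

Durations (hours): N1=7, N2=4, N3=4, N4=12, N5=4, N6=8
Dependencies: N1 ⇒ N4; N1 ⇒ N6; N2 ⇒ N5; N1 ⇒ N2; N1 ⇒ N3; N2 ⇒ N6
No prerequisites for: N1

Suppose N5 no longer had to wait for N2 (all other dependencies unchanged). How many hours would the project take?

Original critical path: N1→N2→N6 = 7+4+8 = 19 ⇒ 19 hours.
Without N2→N5, N5's earliest start moves from 11 to 0.
New critical path: N1→N2→N6 = 7+4+8 = 19 ⇒ 19 hours.

19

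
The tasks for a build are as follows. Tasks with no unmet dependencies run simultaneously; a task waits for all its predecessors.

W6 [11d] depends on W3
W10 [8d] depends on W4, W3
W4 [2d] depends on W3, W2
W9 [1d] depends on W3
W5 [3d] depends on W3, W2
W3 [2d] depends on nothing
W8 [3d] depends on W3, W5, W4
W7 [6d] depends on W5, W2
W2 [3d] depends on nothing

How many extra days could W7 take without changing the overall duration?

The longest chain is W2→W4→W10 = 3+2+8 = 13; overall finish 13 days.
Longest path through W7: 12 days (earliest finish 12, latest finish 13).
So W7 can slip 13 − 12 = 1 day.

1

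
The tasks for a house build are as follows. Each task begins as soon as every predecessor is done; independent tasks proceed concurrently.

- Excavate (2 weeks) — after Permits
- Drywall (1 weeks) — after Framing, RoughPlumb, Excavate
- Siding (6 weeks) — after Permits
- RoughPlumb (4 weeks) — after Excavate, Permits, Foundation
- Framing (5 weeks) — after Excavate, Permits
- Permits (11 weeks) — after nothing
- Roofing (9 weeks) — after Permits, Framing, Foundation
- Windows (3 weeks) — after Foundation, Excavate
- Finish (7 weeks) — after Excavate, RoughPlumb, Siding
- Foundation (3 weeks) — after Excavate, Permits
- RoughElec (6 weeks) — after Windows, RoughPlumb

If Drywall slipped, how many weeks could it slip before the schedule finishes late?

6

Critical path: Permits→Excavate→Foundation→RoughPlumb→Finish = 11+2+3+4+7 = 27, so the finish is 27 weeks.
The longest chain containing Drywall totals 21 weeks.
So Drywall can slip 27 − 21 = 6 weeks.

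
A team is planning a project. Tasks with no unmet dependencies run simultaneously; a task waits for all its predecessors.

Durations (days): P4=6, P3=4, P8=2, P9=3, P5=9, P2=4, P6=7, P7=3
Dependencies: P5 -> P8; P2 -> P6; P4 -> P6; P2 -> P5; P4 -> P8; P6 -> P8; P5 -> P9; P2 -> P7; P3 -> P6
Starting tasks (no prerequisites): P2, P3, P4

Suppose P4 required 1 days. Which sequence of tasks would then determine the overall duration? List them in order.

P2, P5, P9

The binding path is P2→P5→P9 = 4+9+3 = 16; finish at 16 days.
P4 is off the critical path — its longest chain is 15 days, giving 1 of slack.
The critical path is still P2→P5→P9; finish is now 16 days.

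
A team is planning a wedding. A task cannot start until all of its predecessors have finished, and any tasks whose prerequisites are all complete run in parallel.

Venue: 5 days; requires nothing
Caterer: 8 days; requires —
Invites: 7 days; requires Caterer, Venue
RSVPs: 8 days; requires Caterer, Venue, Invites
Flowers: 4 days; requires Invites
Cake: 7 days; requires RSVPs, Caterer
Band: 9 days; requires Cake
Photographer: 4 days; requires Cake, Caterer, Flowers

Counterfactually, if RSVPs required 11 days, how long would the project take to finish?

42

The binding path is Caterer→Invites→RSVPs→Cake→Band = 8+7+8+7+9 = 39; finish at 39 days.
RSVPs is on the critical path; changing it to 11 makes that path 42 days.
No other chain overtakes it, so the finish is 42 days.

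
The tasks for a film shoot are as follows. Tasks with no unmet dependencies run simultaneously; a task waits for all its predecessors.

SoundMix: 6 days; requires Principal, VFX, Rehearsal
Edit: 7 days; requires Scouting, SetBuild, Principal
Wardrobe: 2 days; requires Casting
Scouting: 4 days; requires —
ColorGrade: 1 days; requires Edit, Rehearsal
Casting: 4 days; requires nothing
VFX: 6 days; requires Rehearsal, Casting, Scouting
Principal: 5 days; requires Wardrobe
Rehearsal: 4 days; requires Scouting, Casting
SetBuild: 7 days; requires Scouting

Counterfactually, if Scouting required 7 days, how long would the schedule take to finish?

Baseline: Scouting→Rehearsal→VFX→SoundMix = 4+4+6+6 = 20 → 20 days.
Since Scouting is critical, the +3 change carries straight to that chain (now 23 days).
No other chain overtakes it, so the finish is 23 days.

23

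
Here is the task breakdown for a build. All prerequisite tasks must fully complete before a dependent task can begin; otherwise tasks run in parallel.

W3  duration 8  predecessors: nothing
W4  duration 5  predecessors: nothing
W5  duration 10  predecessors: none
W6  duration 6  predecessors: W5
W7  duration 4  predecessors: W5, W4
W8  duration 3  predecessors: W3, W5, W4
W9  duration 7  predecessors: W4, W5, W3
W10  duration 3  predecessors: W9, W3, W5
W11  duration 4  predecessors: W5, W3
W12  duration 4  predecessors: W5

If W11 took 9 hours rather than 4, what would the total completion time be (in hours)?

Baseline: W5→W9→W10 = 10+7+3 = 20 → 20 hours.
W11 has 6 hours of float (longest path through it is 14).
That remains the longest chain; total 20 hours.

20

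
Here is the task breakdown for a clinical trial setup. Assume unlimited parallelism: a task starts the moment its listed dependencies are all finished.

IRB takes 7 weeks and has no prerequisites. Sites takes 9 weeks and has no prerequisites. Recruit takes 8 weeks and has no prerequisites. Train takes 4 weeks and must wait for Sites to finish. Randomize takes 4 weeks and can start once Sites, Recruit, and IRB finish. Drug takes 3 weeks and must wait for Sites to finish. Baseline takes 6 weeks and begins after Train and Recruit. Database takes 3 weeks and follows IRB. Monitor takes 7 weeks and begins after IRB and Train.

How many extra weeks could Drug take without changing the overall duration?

Critical path: Sites→Train→Monitor = 9+4+7 = 20, so the finish is 20 weeks.
Longest path through Drug: 12 weeks (earliest finish 12, latest finish 20).
So Drug can slip 20 − 12 = 8 weeks.

8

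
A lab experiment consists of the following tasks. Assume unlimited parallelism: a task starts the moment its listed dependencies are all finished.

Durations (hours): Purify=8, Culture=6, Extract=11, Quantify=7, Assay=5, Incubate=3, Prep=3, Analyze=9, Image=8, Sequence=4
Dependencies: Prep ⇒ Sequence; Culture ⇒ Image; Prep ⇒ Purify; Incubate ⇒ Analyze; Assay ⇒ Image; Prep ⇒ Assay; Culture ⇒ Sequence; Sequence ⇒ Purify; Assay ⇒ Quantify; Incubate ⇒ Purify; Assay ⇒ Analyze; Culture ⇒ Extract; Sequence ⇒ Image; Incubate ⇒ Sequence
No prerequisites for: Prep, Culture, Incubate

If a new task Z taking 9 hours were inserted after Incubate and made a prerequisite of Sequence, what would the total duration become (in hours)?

Originally the lab experiment takes 18 hours.
With Z inserted, Sequence now waits for max(Culture, Prep, Incubate, Z).
New critical path: Incubate→Z→Sequence→Purify = 3+9+4+8 = 24 ⇒ 24 hours.

24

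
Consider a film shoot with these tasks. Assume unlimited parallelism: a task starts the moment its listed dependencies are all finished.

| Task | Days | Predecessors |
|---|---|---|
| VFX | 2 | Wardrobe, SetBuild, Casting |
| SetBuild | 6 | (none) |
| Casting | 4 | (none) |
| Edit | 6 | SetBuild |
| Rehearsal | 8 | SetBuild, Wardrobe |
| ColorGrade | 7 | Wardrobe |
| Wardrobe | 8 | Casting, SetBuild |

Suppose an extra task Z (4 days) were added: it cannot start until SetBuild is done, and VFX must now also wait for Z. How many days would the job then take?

Originally the job takes 22 days.
With Z inserted, VFX now waits for max(Wardrobe, SetBuild, Casting, Z).
New critical path: SetBuild→Wardrobe→Rehearsal = 6+8+8 = 22 ⇒ 22 days.

22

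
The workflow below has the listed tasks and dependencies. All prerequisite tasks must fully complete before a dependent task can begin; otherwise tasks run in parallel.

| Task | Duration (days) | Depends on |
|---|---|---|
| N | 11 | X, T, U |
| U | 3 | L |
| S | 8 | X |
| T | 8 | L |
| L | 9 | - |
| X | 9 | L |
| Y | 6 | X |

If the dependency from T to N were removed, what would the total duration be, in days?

29

Before: longest chain L→X→N = 9+9+11 = 29, finish 29.
Dropping T→N doesn't change N's earliest start (18); another predecessor still binds.
The longest chain is now L→X→N = 9+9+11 = 29, so the workflow takes 29 days.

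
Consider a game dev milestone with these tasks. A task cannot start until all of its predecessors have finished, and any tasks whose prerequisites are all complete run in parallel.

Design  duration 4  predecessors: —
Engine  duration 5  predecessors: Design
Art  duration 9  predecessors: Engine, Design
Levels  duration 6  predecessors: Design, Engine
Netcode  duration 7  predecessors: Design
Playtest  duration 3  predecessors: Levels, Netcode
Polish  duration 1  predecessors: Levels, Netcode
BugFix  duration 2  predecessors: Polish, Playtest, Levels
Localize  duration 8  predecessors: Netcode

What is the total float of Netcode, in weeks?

Critical path: Design→Engine→Levels→Playtest→BugFix = 4+5+6+3+2 = 20, so the finish is 20 weeks.
The longest chain containing Netcode totals 19 weeks.
Slack of Netcode = 5 − 4 = 1 week.

1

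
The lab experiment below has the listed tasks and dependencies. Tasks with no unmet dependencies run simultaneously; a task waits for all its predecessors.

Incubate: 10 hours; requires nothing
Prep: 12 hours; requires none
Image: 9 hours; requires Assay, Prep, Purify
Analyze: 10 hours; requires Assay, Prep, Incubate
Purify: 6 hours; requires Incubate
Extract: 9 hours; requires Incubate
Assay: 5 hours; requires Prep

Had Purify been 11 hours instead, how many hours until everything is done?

Critical path before the change: Prep→Assay→Analyze = 12+5+10 = 27 giving 27 hours.
The longest path through Purify is only 25 hours, so Purify has float 2.
The binding chain switches to Incubate→Purify→Image = 10+11+9 = 30; finish 30 hours.

30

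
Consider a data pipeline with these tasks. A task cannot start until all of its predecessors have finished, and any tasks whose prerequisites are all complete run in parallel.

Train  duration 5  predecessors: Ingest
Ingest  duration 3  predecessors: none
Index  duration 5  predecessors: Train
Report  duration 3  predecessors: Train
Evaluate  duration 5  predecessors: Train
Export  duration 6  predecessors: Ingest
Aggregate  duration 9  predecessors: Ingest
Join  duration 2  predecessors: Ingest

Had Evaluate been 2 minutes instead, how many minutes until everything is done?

The binding path is Ingest→Train→Evaluate = 3+5+5 = 13; finish at 13 minutes.
Evaluate is on the critical path; changing it to 2 makes that path 10 minutes.
New critical path: Ingest→Train→Index = 3+5+5 = 13 ⇒ 13 minutes.

13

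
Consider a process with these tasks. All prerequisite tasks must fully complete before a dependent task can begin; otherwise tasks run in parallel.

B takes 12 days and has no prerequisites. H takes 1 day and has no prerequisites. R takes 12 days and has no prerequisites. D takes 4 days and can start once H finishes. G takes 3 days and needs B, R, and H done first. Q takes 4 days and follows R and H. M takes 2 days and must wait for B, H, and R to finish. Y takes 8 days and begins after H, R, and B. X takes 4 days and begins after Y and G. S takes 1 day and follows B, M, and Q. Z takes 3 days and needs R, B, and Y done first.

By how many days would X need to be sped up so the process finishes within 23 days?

1

Current finish: 24 days; target: 23.
X is on every critical path, so each day cut from X cuts the finish by one (this holds down to a finish of 23).
Need 24 − 23 = 1 day off X → X becomes 3 days, finish becomes 23.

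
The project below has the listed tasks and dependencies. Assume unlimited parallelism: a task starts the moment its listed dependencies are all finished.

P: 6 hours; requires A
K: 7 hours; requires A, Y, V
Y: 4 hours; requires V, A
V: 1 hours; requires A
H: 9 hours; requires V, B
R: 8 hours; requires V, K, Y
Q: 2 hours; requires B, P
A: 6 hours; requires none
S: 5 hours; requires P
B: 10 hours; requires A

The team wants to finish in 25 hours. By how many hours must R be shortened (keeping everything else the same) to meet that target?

Current finish: 26 hours; target: 25.
R is on every critical path, so each hour cut from R cuts the finish by one (this holds down to a finish of 25).
Need 26 − 25 = 1 hour off R → R becomes 7 hours, finish becomes 25.

1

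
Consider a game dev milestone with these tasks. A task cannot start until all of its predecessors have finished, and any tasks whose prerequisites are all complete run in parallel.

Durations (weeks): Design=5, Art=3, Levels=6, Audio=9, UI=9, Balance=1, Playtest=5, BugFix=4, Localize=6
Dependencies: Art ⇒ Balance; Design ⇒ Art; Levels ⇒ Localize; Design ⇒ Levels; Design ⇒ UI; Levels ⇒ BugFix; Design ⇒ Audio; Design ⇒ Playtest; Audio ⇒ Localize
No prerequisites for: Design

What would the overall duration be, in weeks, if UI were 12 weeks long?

20

Critical path before the change: Design→Audio→Localize = 5+9+6 = 20 giving 20 weeks.
UI is off the critical path — its longest chain is 14 weeks, giving 6 of slack.
The critical path is still Design→Audio→Localize; finish is now 20 weeks.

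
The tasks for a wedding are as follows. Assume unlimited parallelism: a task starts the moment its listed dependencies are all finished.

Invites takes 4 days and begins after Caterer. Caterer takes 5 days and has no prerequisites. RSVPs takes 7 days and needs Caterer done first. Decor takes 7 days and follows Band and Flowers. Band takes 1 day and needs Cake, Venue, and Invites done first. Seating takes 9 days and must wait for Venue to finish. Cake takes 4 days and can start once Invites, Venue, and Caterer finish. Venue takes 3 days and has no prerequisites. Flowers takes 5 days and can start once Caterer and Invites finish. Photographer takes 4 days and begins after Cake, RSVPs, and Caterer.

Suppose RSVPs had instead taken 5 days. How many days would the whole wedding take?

The binding path is Caterer→Invites→Flowers→Decor = 5+4+5+7 = 21; finish at 21 days.
RSVPs has 5 days of float (longest path through it is 16).
That remains the longest chain; total 21 days.

21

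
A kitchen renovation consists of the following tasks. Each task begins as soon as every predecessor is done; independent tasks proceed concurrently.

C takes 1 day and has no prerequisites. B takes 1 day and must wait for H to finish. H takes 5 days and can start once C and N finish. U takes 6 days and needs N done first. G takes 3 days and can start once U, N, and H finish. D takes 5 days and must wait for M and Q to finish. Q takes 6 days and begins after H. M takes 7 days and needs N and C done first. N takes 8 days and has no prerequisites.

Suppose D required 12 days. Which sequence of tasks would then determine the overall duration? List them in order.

N, H, Q, D

As given, the longest chain is N→H→Q→D = 8+5+6+5 = 24, so the finish is 24 days.
D is on the critical path; changing it to 12 makes that path 31 days.
The critical path is still N→H→Q→D; finish is now 31 days.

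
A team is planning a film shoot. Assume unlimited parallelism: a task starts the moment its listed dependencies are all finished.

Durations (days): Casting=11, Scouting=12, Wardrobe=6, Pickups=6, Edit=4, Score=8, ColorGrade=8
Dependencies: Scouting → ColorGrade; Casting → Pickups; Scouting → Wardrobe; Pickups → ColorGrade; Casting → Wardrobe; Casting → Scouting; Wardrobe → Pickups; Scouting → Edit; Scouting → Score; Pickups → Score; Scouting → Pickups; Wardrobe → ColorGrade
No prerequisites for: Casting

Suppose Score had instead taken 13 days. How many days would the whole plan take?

48

Critical path before the change: Casting→Scouting→Wardrobe→Pickups→Score = 11+12+6+6+8 = 43 giving 43 days.
Since Score is critical, the +5 change carries straight to that chain (now 48 days).
No other chain overtakes it, so the finish is 48 days.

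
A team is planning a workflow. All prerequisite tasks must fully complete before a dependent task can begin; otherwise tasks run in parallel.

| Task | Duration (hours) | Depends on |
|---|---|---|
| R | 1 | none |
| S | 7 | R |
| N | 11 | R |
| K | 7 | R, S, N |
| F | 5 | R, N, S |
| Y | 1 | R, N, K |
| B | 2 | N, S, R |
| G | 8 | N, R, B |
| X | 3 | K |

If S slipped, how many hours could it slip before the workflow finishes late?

4

The longest chain is R→N→K→X = 1+11+7+3 = 22; overall finish 22 hours.
Longest path through S: 18 hours (earliest finish 8, latest finish 12).
So S can slip 12 − 8 = 4 hours.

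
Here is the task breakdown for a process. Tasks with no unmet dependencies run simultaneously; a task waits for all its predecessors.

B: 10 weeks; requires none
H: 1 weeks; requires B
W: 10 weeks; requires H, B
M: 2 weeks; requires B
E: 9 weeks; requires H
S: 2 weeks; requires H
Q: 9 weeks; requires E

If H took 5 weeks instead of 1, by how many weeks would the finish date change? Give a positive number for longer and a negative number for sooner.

4

As given, the longest chain is B→H→E→Q = 10+1+9+9 = 29, so the finish is 29 weeks.
H lies on that path, so at 5 weeks the path becomes 33 weeks.
No other chain overtakes it, so the finish is 33 weeks.
Change in finish: 33 − 29 = +4 weeks.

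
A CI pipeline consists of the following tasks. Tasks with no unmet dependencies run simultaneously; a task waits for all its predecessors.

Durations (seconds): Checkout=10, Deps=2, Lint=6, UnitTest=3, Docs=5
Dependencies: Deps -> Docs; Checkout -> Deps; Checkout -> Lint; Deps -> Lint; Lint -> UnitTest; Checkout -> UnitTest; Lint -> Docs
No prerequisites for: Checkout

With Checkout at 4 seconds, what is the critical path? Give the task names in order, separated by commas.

Checkout, Deps, Lint, Docs

Critical path before the change: Checkout→Deps→Lint→Docs = 10+2+6+5 = 23 giving 23 seconds.
Checkout is on the critical path; changing it to 4 makes that path 17 seconds.
No other chain overtakes it, so the finish is 17 seconds.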